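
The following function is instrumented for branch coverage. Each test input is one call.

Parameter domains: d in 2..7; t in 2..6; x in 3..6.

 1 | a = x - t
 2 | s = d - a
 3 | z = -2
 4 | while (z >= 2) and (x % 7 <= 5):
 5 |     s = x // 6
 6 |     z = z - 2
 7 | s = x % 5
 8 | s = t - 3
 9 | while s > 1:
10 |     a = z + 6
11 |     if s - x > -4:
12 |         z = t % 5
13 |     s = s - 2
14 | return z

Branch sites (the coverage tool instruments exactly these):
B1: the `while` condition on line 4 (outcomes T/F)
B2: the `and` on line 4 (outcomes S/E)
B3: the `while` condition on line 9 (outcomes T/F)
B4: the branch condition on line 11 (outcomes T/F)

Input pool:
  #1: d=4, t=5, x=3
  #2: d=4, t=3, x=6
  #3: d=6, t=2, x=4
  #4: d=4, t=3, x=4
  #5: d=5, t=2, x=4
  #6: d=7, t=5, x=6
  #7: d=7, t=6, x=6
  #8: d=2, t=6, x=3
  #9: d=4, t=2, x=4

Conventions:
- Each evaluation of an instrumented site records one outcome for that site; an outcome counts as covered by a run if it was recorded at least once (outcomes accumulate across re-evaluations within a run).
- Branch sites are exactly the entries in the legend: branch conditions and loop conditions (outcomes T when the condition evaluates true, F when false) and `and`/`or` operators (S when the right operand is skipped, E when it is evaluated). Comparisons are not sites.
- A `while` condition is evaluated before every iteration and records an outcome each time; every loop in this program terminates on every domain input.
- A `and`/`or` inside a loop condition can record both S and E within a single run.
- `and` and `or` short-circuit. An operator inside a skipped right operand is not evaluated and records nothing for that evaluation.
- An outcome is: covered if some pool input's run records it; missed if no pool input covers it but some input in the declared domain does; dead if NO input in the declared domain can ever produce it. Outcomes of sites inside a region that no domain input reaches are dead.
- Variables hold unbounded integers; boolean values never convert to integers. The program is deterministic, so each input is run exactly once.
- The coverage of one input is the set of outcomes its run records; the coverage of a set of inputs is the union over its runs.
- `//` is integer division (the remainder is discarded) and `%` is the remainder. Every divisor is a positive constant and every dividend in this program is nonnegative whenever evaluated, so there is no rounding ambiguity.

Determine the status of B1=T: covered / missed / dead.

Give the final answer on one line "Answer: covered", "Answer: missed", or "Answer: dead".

no pool input records B1=T
checking all 120 inputs in the declared domain: B1=T is never recorded -> dead

Answer: dead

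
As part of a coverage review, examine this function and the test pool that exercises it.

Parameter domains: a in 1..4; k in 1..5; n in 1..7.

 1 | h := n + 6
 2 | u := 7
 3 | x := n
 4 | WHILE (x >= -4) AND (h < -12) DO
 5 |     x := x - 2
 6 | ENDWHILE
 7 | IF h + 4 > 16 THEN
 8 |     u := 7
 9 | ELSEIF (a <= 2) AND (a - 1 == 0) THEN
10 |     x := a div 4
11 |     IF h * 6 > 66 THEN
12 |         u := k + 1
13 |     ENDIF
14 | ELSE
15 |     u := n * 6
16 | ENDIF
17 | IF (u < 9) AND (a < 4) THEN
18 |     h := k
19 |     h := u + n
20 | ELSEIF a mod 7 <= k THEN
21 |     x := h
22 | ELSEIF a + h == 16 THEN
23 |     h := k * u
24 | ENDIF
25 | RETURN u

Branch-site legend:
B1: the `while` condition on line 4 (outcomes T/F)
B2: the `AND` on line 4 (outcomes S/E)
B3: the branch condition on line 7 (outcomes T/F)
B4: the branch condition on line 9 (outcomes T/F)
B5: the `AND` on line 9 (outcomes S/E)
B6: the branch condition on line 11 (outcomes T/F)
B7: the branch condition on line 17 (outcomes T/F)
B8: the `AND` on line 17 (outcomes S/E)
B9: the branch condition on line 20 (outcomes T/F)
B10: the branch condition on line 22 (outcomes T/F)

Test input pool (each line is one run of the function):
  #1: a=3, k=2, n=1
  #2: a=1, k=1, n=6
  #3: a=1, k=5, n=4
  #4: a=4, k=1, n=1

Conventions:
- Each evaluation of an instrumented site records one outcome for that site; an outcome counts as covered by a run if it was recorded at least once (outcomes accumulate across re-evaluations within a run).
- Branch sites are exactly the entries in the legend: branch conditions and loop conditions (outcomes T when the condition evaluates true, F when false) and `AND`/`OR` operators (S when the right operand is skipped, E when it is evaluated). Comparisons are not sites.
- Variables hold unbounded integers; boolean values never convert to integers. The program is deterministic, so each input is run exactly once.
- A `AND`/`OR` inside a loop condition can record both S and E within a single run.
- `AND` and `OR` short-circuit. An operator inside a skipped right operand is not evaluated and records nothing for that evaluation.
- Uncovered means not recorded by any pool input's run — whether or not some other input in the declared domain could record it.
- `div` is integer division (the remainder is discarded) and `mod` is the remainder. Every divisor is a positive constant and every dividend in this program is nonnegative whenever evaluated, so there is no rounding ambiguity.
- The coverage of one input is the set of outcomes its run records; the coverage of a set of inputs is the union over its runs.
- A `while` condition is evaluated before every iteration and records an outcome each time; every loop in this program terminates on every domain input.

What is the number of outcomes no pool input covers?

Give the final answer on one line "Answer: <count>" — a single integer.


input #1 (a=3, k=2, n=1): events B2->E, B1->F, B3->F, B5->S, B4->F, B8->E, B7->T; covers B1=F, B2=E, B3=F, B4=F, B5=S, B7=T, B8=E
input #2 (a=1, k=1, n=6): events B2->E, B1->F, B3->F, B5->E, B4->T, B6->T, B8->E, B7->T; covers B1=F, B2=E, B3=F, B4=T, B5=E, B6=T, B7=T, B8=E
input #3 (a=1, k=5, n=4): events B2->E, B1->F, B3->F, B5->E, B4->T, B6->F, B8->E, B7->T; covers B1=F, B2=E, B3=F, B4=T, B5=E, B6=F, B7=T, B8=E
input #4 (a=4, k=1, n=1): events B2->E, B1->F, B3->F, B5->S, B4->F, B8->E, B7->F, B9->F, B10->F; covers B1=F, B2=E, B3=F, B4=F, B5=S, B7=F, B8=E, B9=F, B10=F
union over the pool: B1=F, B2=E, B3=F, B4=T, B4=F, B5=S, B5=E, B6=T, B6=F, B7=T, B7=F, B8=E, B9=F, B10=F
uncovered (6 of 20): B1=T, B2=S, B3=T, B8=S, B9=T, B10=T
Answer: 6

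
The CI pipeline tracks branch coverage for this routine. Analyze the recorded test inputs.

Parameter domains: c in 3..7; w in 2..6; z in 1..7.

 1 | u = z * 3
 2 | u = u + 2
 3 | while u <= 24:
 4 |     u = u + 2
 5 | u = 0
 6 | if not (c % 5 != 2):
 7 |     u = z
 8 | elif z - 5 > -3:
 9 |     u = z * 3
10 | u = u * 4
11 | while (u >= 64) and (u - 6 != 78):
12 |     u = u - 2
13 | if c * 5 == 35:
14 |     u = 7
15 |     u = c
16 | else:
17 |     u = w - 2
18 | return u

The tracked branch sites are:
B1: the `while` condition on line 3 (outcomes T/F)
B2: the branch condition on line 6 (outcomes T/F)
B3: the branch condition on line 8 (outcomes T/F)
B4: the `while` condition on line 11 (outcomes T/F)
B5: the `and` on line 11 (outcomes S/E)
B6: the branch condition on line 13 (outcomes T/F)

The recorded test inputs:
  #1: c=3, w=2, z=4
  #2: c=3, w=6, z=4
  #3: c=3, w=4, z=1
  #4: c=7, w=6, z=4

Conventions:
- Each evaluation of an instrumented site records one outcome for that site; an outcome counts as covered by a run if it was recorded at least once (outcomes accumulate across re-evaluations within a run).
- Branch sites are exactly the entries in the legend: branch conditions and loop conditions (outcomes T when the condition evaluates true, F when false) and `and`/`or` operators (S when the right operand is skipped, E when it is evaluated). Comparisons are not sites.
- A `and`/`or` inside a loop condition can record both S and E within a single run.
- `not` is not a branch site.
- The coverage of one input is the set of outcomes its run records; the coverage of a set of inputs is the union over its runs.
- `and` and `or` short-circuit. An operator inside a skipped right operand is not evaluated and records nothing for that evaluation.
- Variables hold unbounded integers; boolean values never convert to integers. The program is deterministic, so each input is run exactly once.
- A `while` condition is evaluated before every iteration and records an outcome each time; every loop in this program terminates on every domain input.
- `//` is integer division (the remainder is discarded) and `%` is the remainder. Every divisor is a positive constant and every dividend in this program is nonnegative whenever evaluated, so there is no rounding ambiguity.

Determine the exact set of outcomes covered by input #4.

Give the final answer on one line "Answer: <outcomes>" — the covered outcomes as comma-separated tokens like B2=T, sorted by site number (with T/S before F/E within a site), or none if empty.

Event log for input #4 (c=7, w=6, z=4):
  B1->T, B1->T, B1->T, B1->T, B1->T, B1->T, B1->F, B2->T, B5->S, B4->F
  B6->T
as a set, this run covers: B1=T, B1=F, B2=T, B4=F, B5=S, B6=T

Answer: B1=T, B1=F, B2=T, B4=F, B5=S, B6=T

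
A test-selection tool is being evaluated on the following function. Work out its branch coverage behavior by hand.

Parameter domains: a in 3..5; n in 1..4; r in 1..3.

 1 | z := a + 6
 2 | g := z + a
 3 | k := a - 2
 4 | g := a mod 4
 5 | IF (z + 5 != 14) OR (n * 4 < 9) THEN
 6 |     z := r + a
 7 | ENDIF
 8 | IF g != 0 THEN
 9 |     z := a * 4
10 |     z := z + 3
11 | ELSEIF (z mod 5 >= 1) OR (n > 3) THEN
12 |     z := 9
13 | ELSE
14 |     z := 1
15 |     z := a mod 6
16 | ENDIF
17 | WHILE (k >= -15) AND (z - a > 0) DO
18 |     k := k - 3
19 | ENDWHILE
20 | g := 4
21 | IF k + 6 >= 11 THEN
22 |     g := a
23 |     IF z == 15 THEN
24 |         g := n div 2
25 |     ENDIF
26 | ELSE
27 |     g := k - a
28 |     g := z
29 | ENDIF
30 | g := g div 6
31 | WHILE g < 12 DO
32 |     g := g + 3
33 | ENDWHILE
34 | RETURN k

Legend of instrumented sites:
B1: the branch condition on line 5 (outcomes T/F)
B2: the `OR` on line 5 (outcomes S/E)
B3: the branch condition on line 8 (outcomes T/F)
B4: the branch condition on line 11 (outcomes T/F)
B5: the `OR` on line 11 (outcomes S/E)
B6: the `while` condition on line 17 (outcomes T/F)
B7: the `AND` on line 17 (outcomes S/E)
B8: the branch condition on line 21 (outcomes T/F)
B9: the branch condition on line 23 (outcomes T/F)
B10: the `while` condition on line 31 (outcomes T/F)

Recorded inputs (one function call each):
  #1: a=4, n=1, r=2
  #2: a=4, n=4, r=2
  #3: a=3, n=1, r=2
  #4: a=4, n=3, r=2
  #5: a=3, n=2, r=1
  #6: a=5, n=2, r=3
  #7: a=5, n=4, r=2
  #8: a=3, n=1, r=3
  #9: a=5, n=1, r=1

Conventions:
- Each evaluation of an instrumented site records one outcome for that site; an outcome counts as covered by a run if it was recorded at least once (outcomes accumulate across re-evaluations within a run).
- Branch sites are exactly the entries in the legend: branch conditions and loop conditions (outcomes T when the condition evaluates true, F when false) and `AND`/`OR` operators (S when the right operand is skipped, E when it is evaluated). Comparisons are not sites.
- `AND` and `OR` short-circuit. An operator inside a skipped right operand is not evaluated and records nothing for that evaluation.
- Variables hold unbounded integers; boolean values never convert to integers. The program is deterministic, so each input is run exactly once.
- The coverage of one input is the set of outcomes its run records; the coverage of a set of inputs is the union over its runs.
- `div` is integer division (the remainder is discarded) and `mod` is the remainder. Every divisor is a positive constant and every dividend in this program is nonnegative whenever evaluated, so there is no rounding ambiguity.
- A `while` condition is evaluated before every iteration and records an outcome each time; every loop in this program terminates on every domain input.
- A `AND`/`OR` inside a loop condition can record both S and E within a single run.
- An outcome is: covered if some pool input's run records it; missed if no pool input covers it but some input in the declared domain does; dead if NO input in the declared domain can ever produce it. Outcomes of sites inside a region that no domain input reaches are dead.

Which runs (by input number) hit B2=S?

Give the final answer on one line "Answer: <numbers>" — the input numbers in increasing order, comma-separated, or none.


input #1 (a=4, n=1, r=2): records B2=S
input #2 (a=4, n=4, r=2): records B2=S
input #3 (a=3, n=1, r=2): does not record B2=S
input #4 (a=4, n=3, r=2): records B2=S
input #5 (a=3, n=2, r=1): does not record B2=S
input #6 (a=5, n=2, r=3): records B2=S
input #7 (a=5, n=4, r=2): records B2=S
input #8 (a=3, n=1, r=3): does not record B2=S
input #9 (a=5, n=1, r=1): records B2=S
Answer: 1, 2, 4, 6, 7, 9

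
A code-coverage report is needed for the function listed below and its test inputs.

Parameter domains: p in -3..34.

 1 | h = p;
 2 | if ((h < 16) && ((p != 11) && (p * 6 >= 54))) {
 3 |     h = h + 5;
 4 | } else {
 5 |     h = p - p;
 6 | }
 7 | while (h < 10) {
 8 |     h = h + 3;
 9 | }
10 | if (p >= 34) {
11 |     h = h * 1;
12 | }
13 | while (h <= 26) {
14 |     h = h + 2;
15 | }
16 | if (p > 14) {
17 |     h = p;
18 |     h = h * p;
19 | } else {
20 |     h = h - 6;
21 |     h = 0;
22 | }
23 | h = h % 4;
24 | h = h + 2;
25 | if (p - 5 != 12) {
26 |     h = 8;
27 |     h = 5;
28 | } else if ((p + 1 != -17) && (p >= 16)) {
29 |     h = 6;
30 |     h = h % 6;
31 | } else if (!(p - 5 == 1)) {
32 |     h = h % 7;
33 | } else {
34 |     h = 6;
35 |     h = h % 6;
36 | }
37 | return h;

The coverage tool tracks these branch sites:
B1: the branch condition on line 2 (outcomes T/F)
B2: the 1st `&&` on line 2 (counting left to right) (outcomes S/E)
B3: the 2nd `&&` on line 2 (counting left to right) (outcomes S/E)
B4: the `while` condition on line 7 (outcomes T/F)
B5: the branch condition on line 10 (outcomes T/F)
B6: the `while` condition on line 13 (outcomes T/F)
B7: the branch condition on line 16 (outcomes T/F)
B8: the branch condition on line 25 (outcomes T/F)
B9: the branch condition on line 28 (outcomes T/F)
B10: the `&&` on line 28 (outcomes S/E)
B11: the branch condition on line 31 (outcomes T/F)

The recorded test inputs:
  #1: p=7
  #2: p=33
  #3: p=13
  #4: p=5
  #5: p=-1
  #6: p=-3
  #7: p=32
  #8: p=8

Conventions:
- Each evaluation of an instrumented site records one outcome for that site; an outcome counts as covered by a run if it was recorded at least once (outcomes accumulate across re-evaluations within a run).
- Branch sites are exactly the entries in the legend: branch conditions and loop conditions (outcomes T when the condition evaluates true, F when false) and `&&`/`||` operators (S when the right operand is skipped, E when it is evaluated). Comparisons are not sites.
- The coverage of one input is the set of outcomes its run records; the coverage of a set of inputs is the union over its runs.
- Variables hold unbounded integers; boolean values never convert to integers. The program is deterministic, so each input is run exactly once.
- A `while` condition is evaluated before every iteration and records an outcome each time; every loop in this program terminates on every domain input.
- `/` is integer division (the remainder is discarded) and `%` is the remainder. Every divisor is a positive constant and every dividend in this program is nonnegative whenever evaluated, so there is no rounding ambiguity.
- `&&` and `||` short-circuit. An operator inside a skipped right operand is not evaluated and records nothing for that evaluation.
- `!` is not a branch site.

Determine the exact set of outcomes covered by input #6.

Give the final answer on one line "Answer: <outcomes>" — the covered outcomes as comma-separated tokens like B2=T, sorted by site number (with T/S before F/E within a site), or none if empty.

Simulating input #6 (p=-3) step by step:
  B2->E, B3->E, B1->F, B4->T, B4->T, B4->T, B4->T, B4->F, B5->F, B6->T
  B6->T, B6->T, B6->T, B6->T, B6->T, B6->T, B6->T, B6->F, B7->F, B8->T
distinct outcomes covered: B1=F, B2=E, B3=E, B4=T, B4=F, B5=F, B6=T, B6=F, B7=F, B8=T

Answer: B1=F, B2=E, B3=E, B4=T, B4=F, B5=F, B6=T, B6=F, B7=F, B8=T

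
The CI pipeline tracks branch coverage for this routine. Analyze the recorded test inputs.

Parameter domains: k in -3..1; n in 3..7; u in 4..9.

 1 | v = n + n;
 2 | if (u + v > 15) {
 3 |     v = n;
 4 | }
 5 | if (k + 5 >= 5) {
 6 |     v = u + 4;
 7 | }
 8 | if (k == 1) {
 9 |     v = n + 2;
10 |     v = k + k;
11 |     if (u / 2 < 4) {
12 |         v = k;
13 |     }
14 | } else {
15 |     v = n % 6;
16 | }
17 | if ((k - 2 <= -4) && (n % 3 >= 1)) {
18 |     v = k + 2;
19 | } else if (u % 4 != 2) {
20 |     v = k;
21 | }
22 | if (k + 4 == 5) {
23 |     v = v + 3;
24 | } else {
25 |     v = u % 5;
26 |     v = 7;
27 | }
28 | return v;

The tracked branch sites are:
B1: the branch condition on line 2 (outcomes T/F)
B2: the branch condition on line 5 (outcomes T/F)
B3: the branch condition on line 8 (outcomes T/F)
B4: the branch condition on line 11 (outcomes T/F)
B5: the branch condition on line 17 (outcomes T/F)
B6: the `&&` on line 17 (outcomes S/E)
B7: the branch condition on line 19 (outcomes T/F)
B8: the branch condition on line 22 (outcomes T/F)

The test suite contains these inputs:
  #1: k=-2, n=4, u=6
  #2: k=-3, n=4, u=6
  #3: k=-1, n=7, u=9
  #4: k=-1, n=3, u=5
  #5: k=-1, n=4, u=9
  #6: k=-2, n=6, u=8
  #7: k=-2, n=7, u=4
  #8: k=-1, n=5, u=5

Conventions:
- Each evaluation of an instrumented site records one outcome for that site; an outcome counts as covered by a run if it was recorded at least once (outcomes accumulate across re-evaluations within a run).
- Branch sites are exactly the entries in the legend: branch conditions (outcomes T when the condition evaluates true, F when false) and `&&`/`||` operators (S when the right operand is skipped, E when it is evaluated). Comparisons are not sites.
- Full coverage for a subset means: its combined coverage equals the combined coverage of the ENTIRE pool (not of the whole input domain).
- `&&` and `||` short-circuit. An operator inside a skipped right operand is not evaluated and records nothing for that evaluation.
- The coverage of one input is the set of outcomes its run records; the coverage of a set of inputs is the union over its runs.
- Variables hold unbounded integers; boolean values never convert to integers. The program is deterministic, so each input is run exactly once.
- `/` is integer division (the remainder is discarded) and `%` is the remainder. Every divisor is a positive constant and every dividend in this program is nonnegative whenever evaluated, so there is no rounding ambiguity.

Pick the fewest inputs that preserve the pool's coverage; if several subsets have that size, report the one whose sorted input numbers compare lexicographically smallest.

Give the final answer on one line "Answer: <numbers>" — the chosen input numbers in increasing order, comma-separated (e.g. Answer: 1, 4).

run #1 (k=-2, n=4, u=6) runs B1->F, B2->F, B3->F, B6->E, B5->T, B8->F; records B1=F, B2=F, B3=F, B5=T, B6=E, B8=F
run #2 (k=-3, n=4, u=6) runs B1->F, B2->F, B3->F, B6->E, B5->T, B8->F; records B1=F, B2=F, B3=F, B5=T, B6=E, B8=F
run #3 (k=-1, n=7, u=9) runs B1->T, B2->F, B3->F, B6->S, B5->F, B7->T, B8->F; records B1=T, B2=F, B3=F, B5=F, B6=S, B7=T, B8=F
run #4 (k=-1, n=3, u=5) runs B1->F, B2->F, B3->F, B6->S, B5->F, B7->T, B8->F; records B1=F, B2=F, B3=F, B5=F, B6=S, B7=T, B8=F
run #5 (k=-1, n=4, u=9) runs B1->T, B2->F, B3->F, B6->S, B5->F, B7->T, B8->F; records B1=T, B2=F, B3=F, B5=F, B6=S, B7=T, B8=F
run #6 (k=-2, n=6, u=8) runs B1->T, B2->F, B3->F, B6->E, B5->F, B7->T, B8->F; records B1=T, B2=F, B3=F, B5=F, B6=E, B7=T, B8=F
run #7 (k=-2, n=7, u=4) runs B1->T, B2->F, B3->F, B6->E, B5->T, B8->F; records B1=T, B2=F, B3=F, B5=T, B6=E, B8=F
run #8 (k=-1, n=5, u=5) runs B1->F, B2->F, B3->F, B6->S, B5->F, B7->T, B8->F; records B1=F, B2=F, B3=F, B5=F, B6=S, B7=T, B8=F
pool-wide coverage (10 outcomes): B1=T, B1=F, B2=F, B3=F, B5=T, B5=F, B6=S, B6=E, B7=T, B8=F
no size-1 subset reaches all 10 outcomes (best union: 7/10)
size 2: inputs {1, 3} cover all 10 outcomes, and no lexicographically smaller subset of this size does

Answer: 1, 3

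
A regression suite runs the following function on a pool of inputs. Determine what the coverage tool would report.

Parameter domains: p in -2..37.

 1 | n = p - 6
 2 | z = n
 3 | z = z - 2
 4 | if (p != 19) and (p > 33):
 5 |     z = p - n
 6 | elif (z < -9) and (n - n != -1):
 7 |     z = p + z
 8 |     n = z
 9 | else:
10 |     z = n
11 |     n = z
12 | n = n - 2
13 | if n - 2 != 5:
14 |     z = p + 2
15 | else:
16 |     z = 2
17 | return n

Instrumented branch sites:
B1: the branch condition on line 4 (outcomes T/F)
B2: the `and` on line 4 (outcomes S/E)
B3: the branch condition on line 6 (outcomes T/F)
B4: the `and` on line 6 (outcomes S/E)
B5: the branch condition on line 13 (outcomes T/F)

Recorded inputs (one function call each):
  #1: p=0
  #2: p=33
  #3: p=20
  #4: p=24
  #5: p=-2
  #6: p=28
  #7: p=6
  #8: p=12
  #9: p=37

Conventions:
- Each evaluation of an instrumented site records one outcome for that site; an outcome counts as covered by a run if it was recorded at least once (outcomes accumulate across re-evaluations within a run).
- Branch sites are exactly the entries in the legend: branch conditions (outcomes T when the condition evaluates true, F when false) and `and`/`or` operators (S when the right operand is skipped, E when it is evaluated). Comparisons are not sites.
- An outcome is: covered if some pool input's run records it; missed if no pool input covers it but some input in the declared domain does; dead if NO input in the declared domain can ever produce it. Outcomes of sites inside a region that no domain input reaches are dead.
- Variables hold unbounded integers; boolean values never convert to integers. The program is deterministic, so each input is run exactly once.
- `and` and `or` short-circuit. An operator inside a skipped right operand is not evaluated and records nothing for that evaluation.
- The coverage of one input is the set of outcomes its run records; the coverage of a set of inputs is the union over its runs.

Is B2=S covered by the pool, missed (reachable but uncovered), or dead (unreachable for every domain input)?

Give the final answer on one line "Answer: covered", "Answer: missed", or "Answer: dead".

no pool input records B2=S
but domain input (p=19) does record it -> reachable, so missed

Answer: missed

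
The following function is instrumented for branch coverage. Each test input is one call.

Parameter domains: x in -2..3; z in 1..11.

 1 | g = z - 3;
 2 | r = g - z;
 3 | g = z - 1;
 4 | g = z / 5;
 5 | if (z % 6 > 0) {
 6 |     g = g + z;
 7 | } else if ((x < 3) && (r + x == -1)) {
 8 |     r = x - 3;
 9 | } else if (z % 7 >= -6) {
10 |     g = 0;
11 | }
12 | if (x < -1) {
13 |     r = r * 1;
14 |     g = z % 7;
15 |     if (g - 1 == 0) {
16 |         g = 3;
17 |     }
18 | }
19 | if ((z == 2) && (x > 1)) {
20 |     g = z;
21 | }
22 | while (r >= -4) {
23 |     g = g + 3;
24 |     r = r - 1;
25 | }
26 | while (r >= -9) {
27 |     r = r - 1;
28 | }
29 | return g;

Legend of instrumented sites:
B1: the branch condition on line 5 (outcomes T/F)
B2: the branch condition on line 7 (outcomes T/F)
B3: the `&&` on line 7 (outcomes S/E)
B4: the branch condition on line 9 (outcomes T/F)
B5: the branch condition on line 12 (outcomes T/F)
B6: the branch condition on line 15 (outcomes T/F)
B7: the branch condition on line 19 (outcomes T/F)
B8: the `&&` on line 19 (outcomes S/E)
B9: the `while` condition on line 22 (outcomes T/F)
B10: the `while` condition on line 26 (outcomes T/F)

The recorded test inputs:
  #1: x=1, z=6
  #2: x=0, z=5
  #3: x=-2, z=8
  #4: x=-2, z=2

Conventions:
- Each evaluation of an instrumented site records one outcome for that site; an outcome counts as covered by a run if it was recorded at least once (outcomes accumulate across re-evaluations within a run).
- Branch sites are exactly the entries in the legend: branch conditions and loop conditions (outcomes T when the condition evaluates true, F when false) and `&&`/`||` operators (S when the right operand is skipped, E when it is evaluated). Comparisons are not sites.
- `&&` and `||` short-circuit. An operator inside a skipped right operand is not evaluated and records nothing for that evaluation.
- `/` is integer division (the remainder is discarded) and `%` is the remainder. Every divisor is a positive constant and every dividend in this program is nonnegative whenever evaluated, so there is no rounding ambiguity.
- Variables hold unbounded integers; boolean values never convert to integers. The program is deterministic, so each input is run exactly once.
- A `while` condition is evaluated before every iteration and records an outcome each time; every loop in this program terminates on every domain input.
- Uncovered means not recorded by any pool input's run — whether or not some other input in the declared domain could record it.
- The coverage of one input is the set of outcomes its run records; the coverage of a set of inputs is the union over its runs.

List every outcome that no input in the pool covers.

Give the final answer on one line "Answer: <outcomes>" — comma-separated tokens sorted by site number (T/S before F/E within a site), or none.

input #1, x=1, z=6: outcomes B1=F, B2=F, B3=E, B4=T, B5=F, B7=F, B8=S, B9=T, B9=F, B10=T, B10=F
input #2, x=0, z=5: outcomes B1=T, B5=F, B7=F, B8=S, B9=T, B9=F, B10=T, B10=F
input #3, x=-2, z=8: outcomes B1=T, B5=T, B6=T, B7=F, B8=S, B9=T, B9=F, B10=T, B10=F
input #4, x=-2, z=2: outcomes B1=T, B5=T, B6=F, B7=F, B8=E, B9=T, B9=F, B10=T, B10=F
union over the pool: B1=T, B1=F, B2=F, B3=E, B4=T, B5=T, B5=F, B6=T, B6=F, B7=F, B8=S, B8=E, B9=T, B9=F, B10=T, B10=F
uncovered (4 of 20): B2=T, B3=S, B4=F, B7=T

Answer: B2=T, B3=S, B4=F, B7=T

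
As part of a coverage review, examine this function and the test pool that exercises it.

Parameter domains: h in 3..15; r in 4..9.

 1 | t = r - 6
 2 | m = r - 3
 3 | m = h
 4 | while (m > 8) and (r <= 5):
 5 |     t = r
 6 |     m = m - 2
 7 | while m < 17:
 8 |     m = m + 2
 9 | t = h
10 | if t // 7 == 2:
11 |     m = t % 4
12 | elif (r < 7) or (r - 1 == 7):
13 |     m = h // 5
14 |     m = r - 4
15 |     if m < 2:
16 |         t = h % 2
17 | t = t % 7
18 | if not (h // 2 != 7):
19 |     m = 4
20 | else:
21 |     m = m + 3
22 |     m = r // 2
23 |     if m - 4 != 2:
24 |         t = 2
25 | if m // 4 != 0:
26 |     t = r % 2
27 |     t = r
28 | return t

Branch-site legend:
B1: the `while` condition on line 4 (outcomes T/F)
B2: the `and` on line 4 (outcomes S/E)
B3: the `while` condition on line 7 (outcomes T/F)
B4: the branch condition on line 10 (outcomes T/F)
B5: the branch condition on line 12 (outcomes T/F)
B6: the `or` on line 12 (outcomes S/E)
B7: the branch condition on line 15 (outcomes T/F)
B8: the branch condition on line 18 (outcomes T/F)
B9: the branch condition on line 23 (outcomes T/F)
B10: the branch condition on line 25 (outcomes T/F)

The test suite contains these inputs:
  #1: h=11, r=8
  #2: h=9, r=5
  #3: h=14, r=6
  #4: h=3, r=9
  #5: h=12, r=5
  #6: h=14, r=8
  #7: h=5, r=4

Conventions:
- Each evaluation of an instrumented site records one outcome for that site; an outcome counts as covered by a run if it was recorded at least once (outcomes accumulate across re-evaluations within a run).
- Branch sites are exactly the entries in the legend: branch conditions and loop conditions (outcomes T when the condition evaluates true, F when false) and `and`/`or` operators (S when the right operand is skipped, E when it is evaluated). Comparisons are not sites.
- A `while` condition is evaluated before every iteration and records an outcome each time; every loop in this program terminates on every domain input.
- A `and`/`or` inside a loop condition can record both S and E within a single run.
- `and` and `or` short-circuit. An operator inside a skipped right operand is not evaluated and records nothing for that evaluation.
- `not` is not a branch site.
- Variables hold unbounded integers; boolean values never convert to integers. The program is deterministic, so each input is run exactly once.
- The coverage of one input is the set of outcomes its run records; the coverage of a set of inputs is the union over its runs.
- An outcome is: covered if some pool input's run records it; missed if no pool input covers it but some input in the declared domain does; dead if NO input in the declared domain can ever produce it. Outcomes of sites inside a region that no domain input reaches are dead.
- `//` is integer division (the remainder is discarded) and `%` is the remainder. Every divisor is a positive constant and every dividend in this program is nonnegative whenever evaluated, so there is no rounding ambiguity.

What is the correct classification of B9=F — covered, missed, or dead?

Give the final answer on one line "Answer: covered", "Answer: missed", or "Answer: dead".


no pool input records B9=F
checking all 78 inputs in the declared domain: B9=F is never recorded -> dead
Answer: dead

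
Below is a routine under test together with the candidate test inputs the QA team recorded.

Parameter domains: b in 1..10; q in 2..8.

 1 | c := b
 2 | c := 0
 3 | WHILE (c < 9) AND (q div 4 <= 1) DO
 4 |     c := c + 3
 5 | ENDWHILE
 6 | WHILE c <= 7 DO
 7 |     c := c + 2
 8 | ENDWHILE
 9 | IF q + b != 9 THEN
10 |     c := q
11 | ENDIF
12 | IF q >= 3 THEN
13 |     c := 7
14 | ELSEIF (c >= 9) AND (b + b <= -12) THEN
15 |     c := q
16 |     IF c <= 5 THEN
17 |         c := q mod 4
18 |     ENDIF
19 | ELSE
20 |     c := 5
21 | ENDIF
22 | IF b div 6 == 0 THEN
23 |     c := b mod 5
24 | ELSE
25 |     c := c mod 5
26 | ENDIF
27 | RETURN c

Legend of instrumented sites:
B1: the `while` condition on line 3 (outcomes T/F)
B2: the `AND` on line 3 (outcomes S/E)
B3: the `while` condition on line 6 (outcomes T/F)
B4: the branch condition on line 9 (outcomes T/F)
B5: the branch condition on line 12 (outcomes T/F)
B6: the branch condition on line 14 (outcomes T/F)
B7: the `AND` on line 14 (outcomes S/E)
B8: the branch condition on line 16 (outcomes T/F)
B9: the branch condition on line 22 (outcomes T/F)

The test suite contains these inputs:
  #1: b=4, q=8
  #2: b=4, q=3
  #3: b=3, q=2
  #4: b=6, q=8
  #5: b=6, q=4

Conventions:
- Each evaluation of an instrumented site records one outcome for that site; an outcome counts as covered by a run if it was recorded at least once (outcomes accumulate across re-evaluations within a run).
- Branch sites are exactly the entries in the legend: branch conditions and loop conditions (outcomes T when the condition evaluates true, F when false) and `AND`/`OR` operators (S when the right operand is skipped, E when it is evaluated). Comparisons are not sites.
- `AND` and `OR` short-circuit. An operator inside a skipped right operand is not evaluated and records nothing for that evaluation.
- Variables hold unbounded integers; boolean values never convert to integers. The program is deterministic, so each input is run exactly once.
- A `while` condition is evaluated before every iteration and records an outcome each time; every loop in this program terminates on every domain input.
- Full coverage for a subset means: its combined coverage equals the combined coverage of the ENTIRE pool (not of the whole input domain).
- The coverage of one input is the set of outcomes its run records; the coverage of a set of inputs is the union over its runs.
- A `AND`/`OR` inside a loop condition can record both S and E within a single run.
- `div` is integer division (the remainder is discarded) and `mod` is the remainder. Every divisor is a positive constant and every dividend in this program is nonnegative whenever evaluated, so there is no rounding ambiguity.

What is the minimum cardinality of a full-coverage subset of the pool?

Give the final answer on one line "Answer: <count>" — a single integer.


#1 (b=4, q=8) -> B2->E, B1->F, B3->T, B3->T, B3->T, B3->T, B3->F, B4->T, B5->T, B9->T; covered: B1=F, B2=E, B3=T, B3=F, B4=T, B5=T, B9=T
#2 (b=4, q=3) -> B2->E, B1->T, B2->E, B1->T, B2->E, B1->T, B2->S, B1->F, B3->F, B4->T, B5->T, B9->T; covered: B1=T, B1=F, B2=S, B2=E, B3=F, B4=T, B5=T, B9=T
#3 (b=3, q=2) -> B2->E, B1->T, B2->E, B1->T, B2->E, B1->T, B2->S, B1->F, B3->F, B4->T, B5->F, B7->S, B6->F, B9->T; covered: B1=T, B1=F, B2=S, B2=E, B3=F, B4=T, B5=F, B6=F, B7=S, B9=T
#4 (b=6, q=8) -> B2->E, B1->F, B3->T, B3->T, B3->T, B3->T, B3->F, B4->T, B5->T, B9->F; covered: B1=F, B2=E, B3=T, B3=F, B4=T, B5=T, B9=F
#5 (b=6, q=4) -> B2->E, B1->T, B2->E, B1->T, B2->E, B1->T, B2->S, B1->F, B3->F, B4->T, B5->T, B9->F; covered: B1=T, B1=F, B2=S, B2=E, B3=F, B4=T, B5=T, B9=F
the full pool covers 13 outcomes: B1=T, B1=F, B2=S, B2=E, B3=T, B3=F, B4=T, B5=T, B5=F, B6=F, B7=S, B9=T, B9=F
no size-1 subset reaches all 13 outcomes (best union: 10/13)
size 2: inputs {3, 4} cover all 13 outcomes, and no lexicographically smaller subset of this size does
Answer: 2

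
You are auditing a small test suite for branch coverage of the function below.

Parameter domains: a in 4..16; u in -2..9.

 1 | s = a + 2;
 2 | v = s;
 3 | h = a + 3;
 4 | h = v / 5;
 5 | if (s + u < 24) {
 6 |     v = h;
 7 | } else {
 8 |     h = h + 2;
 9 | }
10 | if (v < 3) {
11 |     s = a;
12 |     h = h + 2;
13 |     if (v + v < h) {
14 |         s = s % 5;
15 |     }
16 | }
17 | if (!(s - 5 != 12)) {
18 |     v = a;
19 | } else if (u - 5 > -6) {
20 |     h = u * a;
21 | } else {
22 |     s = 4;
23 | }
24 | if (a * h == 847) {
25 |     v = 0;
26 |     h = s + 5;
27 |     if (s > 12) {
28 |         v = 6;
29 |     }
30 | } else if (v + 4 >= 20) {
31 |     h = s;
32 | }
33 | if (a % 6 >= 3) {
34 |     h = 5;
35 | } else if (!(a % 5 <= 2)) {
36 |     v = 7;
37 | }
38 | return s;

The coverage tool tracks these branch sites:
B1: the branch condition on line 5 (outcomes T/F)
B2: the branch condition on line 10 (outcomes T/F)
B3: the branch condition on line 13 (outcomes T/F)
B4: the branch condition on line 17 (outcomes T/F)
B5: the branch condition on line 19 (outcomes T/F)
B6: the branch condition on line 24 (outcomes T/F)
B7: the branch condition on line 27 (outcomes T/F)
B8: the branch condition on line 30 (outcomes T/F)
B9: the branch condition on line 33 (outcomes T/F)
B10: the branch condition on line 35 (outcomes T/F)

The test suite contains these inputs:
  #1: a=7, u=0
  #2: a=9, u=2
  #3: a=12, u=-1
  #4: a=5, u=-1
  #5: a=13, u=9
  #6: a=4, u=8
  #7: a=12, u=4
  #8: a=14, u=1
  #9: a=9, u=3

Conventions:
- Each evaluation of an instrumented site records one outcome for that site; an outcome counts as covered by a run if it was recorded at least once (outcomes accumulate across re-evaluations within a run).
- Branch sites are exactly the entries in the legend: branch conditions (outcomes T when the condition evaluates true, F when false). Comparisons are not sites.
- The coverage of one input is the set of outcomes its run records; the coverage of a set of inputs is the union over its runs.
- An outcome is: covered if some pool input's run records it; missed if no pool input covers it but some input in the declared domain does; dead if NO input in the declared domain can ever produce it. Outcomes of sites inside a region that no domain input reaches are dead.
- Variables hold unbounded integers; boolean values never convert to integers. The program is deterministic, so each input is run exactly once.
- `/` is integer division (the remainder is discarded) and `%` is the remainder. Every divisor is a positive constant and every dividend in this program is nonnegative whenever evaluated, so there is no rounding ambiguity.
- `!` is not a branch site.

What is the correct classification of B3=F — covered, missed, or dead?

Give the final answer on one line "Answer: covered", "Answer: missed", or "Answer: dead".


B3=F is recorded by pool input(s) 2, 3, 7, 9 -> covered
Answer: covered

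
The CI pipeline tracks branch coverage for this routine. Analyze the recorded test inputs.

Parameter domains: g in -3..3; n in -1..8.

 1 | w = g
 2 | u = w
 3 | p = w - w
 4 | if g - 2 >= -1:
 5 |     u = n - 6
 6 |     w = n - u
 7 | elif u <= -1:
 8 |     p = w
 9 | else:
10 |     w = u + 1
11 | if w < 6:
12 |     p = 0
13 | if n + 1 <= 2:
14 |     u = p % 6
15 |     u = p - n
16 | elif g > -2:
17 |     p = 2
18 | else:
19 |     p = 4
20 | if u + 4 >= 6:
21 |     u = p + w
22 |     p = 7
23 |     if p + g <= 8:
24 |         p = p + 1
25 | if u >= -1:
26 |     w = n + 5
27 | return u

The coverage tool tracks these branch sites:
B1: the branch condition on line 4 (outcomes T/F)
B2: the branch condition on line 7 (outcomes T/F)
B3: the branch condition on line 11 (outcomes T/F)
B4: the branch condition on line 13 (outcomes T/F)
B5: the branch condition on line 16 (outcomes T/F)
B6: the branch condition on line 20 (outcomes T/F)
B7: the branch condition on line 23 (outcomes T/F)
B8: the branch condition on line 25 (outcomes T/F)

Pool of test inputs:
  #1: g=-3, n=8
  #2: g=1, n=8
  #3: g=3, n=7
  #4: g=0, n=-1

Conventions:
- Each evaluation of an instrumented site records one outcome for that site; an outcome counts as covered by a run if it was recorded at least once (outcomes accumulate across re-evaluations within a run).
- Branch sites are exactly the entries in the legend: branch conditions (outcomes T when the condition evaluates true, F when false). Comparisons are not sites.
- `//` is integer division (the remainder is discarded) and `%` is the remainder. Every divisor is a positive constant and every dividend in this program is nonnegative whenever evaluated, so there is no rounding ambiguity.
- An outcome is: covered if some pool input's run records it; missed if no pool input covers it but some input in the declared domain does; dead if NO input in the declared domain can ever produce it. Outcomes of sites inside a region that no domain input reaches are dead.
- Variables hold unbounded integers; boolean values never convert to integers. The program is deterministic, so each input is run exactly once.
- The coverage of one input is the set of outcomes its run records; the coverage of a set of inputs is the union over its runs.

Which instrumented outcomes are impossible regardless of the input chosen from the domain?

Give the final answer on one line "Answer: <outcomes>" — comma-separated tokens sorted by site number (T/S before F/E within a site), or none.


exhaustive pass over the 70-input domain:
  reachable outcomes have witnesses, e.g. B1=T (e.g. g=1, n=-1), B1=F (e.g. g=-3, n=-1), B2=T (e.g. g=-3, n=-1), B2=F (e.g. g=0, n=-1)
Answer: none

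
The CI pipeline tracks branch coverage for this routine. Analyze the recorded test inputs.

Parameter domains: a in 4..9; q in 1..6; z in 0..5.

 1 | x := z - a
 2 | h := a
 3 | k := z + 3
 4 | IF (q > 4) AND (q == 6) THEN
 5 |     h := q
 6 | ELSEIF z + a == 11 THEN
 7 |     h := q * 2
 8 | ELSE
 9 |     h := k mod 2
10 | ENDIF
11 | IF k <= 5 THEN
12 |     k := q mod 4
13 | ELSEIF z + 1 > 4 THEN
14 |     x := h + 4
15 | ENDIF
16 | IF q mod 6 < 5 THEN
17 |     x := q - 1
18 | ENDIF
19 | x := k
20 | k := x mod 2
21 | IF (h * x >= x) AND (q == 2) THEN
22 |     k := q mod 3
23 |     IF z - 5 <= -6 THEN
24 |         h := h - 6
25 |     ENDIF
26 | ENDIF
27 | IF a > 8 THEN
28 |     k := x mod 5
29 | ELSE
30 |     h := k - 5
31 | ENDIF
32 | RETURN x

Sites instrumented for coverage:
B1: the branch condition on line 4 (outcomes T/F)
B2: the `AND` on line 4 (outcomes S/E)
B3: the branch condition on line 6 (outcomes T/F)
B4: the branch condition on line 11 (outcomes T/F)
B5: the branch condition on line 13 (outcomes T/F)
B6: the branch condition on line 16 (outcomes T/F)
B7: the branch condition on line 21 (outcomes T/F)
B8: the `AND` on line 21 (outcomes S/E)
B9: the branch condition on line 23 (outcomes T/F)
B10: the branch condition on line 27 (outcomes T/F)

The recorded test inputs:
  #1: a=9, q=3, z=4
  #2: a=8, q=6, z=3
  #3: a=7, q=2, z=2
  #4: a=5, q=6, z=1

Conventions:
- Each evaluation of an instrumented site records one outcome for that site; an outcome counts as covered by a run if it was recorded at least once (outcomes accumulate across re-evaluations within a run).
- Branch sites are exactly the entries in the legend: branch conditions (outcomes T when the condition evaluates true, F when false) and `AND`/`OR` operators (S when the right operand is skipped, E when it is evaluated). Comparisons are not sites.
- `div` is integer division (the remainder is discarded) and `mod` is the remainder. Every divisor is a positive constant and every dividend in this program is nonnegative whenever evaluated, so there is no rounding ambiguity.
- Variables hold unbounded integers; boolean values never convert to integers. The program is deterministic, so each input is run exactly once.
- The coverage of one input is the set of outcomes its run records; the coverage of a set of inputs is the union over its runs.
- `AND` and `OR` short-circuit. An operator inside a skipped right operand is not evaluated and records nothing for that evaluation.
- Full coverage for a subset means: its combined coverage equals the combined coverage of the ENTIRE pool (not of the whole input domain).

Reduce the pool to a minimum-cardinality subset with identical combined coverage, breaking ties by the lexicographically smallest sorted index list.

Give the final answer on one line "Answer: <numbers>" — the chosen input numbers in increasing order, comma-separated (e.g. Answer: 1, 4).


input #1 (a=9, q=3, z=4): events B2->S, B1->F, B3->F, B4->F, B5->T, B6->T, B8->E, B7->F, B10->T; covers B1=F, B2=S, B3=F, B4=F, B5=T, B6=T, B7=F, B8=E, B10=T
input #2 (a=8, q=6, z=3): events B2->E, B1->T, B4->F, B5->F, B6->T, B8->E, B7->F, B10->F; covers B1=T, B2=E, B4=F, B5=F, B6=T, B7=F, B8=E, B10=F
input #3 (a=7, q=2, z=2): events B2->S, B1->F, B3->F, B4->T, B6->T, B8->E, B7->T, B9->F, B10->F; covers B1=F, B2=S, B3=F, B4=T, B6=T, B7=T, B8=E, B9=F, B10=F
input #4 (a=5, q=6, z=1): events B2->E, B1->T, B4->T, B6->T, B8->E, B7->F, B10->F; covers B1=T, B2=E, B4=T, B6=T, B7=F, B8=E, B10=F
the full pool covers 16 outcomes: B1=T, B1=F, B2=S, B2=E, B3=F, B4=T, B4=F, B5=T, B5=F, B6=T, B7=T, B7=F, B8=E, B9=F, B10=T, B10=F
no size-1 subset reaches all 16 outcomes (best union: 9/16)
no size-2 subset reaches all 16 outcomes (best union: 14/16)
at size 3, {1, 2, 3} reaches all 16 outcomes; every lexicographically earlier size-3 subset fails
Answer: 1, 2, 3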